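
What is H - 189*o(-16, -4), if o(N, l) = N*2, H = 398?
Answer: 6446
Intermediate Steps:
o(N, l) = 2*N
H - 189*o(-16, -4) = 398 - 378*(-16) = 398 - 189*(-32) = 398 + 6048 = 6446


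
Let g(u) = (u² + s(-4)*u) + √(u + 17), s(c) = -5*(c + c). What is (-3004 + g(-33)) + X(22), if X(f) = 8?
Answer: -3227 + 4*I ≈ -3227.0 + 4.0*I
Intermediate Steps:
s(c) = -10*c
g(u) = u² + √(17 + u) + 40*u (g(u) = (u² + (-10*(-4))*u) + √(u + 17) = (u² + 40*u) + √(17 + u) = u² + √(17 + u) + 40*u)
(-3004 + g(-33)) + X(22) = (-3004 + ((-33)² + √(17 - 33) + 40*(-33))) + 8 = (-3004 + (1089 + √(-16) - 1320)) + 8 = (-3004 + (1089 + 4*I - 1320)) + 8 = (-3004 + (-231 + 4*I)) + 8 = (-3235 + 4*I) + 8 = -3227 + 4*I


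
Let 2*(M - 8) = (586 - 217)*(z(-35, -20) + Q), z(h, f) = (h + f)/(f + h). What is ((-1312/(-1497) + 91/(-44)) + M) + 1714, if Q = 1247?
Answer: 15279848405/65868 ≈ 2.3198e+5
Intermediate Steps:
z(h, f) = 1 (z(h, f) = (f + h)/(f + h) = 1)
M = 230264 (M = 8 + ((586 - 217)*(1 + 1247))/2 = 8 + (369*1248)/2 = 8 + (½)*460512 = 8 + 230256 = 230264)
((-1312/(-1497) + 91/(-44)) + M) + 1714 = ((-1312/(-1497) + 91/(-44)) + 230264) + 1714 = ((-1312*(-1/1497) + 91*(-1/44)) + 230264) + 1714 = ((1312/1497 - 91/44) + 230264) + 1714 = (-78499/65868 + 230264) + 1714 = 15166950653/65868 + 1714 = 15279848405/65868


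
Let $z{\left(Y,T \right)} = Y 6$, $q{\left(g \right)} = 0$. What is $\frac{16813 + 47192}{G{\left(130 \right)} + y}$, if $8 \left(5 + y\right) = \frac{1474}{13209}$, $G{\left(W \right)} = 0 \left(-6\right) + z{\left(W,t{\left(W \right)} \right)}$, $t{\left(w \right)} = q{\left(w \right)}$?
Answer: $\frac{3381768180}{40948637} \approx 82.586$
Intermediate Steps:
$t{\left(w \right)} = 0$
$z{\left(Y,T \right)} = 6 Y$
$G{\left(W \right)} = 6 W$ ($G{\left(W \right)} = 0 \left(-6\right) + 6 W = 0 + 6 W = 6 W$)
$y = - \frac{263443}{52836}$ ($y = -5 + \frac{1474 \cdot \frac{1}{13209}}{8} = -5 + \frac{1}{8} \cdot \frac{1474}{13209} = -5 + \frac{737}{52836} = - \frac{263443}{52836} \approx -4.9861$)
$\frac{16813 + 47192}{G{\left(130 \right)} + y} = \frac{16813 + 47192}{6 \cdot 130 - \frac{263443}{52836}} = \frac{64005}{780 - \frac{263443}{52836}} = \frac{64005}{\frac{40948637}{52836}} = 64005 \cdot \frac{52836}{40948637} = \frac{3381768180}{40948637}$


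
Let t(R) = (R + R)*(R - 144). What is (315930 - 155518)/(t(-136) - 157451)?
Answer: -22916/11613 ≈ -1.9733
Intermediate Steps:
t(R) = 2*R*(-144 + R) (t(R) = (2*R)*(-144 + R) = 2*R*(-144 + R))
(315930 - 155518)/(t(-136) - 157451) = (315930 - 155518)/(2*(-136)*(-144 - 136) - 157451) = 160412/(2*(-136)*(-280) - 157451) = 160412/(76160 - 157451) = 160412/(-81291) = 160412*(-1/81291) = -22916/11613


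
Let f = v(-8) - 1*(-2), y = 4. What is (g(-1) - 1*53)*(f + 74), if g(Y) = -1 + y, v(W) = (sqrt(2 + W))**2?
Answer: -3500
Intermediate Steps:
v(W) = 2 + W
g(Y) = 3 (g(Y) = -1 + 4 = 3)
f = -4 (f = (2 - 8) - 1*(-2) = -6 + 2 = -4)
(g(-1) - 1*53)*(f + 74) = (3 - 1*53)*(-4 + 74) = (3 - 53)*70 = -50*70 = -3500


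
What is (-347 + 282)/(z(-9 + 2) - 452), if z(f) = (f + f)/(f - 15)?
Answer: 143/993 ≈ 0.14401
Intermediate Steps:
z(f) = 2*f/(-15 + f) (z(f) = (2*f)/(-15 + f) = 2*f/(-15 + f))
(-347 + 282)/(z(-9 + 2) - 452) = (-347 + 282)/(2*(-9 + 2)/(-15 + (-9 + 2)) - 452) = -65/(2*(-7)/(-15 - 7) - 452) = -65/(2*(-7)/(-22) - 452) = -65/(2*(-7)*(-1/22) - 452) = -65/(7/11 - 452) = -65/(-4965/11) = -65*(-11/4965) = 143/993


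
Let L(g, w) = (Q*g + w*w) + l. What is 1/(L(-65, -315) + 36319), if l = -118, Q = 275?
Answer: 1/117551 ≈ 8.5069e-6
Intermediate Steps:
L(g, w) = -118 + w² + 275*g (L(g, w) = (275*g + w*w) - 118 = (275*g + w²) - 118 = (w² + 275*g) - 118 = -118 + w² + 275*g)
1/(L(-65, -315) + 36319) = 1/((-118 + (-315)² + 275*(-65)) + 36319) = 1/((-118 + 99225 - 17875) + 36319) = 1/(81232 + 36319) = 1/117551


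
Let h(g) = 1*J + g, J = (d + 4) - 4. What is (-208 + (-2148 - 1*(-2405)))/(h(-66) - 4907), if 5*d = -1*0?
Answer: -49/4973 ≈ -0.0098532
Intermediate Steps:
d = 0 (d = (-1*0)/5 = (1/5)*0 = 0)
J = 0 (J = (0 + 4) - 4 = 4 - 4 = 0)
h(g) = g (h(g) = 1*0 + g = 0 + g = g)
(-208 + (-2148 - 1*(-2405)))/(h(-66) - 4907) = (-208 + (-2148 - 1*(-2405)))/(-66 - 4907) = (-208 + (-2148 + 2405))/(-4973) = (-208 + 257)*(-1/4973) = 49*(-1/4973) = -49/4973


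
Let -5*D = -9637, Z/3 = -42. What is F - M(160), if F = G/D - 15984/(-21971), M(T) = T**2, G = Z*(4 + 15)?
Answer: -5420512846262/211734527 ≈ -25601.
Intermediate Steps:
Z = -126 (Z = 3*(-42) = -126)
D = 9637/5 (D = -1/5*(-9637) = 9637/5 ≈ 1927.4)
G = -2394 (G = -126*(4 + 15) = -126*19 = -2394)
F = -108955062/211734527 (F = -2394/9637/5 - 15984/(-21971) = -2394*5/9637 - 15984*(-1/21971) = -11970/9637 + 15984/21971 = -108955062/211734527 ≈ -0.51458)
F - M(160) = -108955062/211734527 - 1*160**2 = -108955062/211734527 - 1*25600 = -108955062/211734527 - 25600 = -5420512846262/211734527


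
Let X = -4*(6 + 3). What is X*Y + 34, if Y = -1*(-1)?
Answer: -2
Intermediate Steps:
Y = 1
X = -36 (X = -4*9 = -36)
X*Y + 34 = -36*1 + 34 = -36 + 34 = -2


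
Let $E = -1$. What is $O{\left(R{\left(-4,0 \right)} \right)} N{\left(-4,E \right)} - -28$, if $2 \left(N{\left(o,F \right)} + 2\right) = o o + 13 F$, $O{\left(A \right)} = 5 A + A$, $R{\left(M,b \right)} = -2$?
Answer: $34$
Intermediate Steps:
$O{\left(A \right)} = 6 A$
$N{\left(o,F \right)} = -2 + \frac{o^{2}}{2} + \frac{13 F}{2}$ ($N{\left(o,F \right)} = -2 + \frac{o o + 13 F}{2} = -2 + \frac{o^{2} + 13 F}{2} = -2 + \left(\frac{o^{2}}{2} + \frac{13 F}{2}\right) = -2 + \frac{o^{2}}{2} + \frac{13 F}{2}$)
$O{\left(R{\left(-4,0 \right)} \right)} N{\left(-4,E \right)} - -28 = 6 \left(-2\right) \left(-2 + \frac{\left(-4\right)^{2}}{2} + \frac{13}{2} \left(-1\right)\right) - -28 = - 12 \left(-2 + \frac{1}{2} \cdot 16 - \frac{13}{2}\right) + 28 = - 12 \left(-2 + 8 - \frac{13}{2}\right) + 28 = \left(-12\right) \left(- \frac{1}{2}\right) + 28 = 6 + 28 = 34$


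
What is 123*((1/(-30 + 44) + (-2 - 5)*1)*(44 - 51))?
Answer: 11931/2 ≈ 5965.5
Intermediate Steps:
123*((1/(-30 + 44) + (-2 - 5)*1)*(44 - 51)) = 123*((1/14 - 7*1)*(-7)) = 123*((1/14 - 7)*(-7)) = 123*(-97/14*(-7)) = 123*(97/2) = 11931/2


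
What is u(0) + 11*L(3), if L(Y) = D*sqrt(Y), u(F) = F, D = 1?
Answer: 11*sqrt(3) ≈ 19.053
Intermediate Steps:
L(Y) = sqrt(Y) (L(Y) = 1*sqrt(Y) = sqrt(Y))
u(0) + 11*L(3) = 0 + 11*sqrt(3) = 11*sqrt(3)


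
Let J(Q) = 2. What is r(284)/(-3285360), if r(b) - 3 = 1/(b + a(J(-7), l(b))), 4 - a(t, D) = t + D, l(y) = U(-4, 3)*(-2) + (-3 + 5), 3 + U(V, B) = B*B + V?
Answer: -173/189236736 ≈ -9.1420e-7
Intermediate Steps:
U(V, B) = -3 + V + B² (U(V, B) = -3 + (B*B + V) = -3 + (B² + V) = -3 + (V + B²) = -3 + V + B²)
l(y) = -2 (l(y) = (-3 - 4 + 3²)*(-2) + (-3 + 5) = (-3 - 4 + 9)*(-2) + 2 = 2*(-2) + 2 = -4 + 2 = -2)
a(t, D) = 4 - D - t (a(t, D) = 4 - (t + D) = 4 - (D + t) = 4 + (-D - t) = 4 - D - t)
r(b) = 3 + 1/(4 + b) (r(b) = 3 + 1/(b + (4 - 1*(-2) - 1*2)) = 3 + 1/(b + (4 + 2 - 2)) = 3 + 1/(b + 4) = 3 + 1/(4 + b))
r(284)/(-3285360) = ((13 + 3*284)/(4 + 284))/(-3285360) = ((13 + 852)/288)*(-1/3285360) = ((1/288)*865)*(-1/3285360) = (865/288)*(-1/3285360) = -173/189236736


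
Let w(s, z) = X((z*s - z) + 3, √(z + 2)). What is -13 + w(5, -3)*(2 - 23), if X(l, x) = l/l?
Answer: -34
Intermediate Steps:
X(l, x) = 1
w(s, z) = 1
-13 + w(5, -3)*(2 - 23) = -13 + 1*(2 - 23) = -13 + 1*(-21) = -13 - 21 = -34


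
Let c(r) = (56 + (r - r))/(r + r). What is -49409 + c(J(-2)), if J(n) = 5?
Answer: -247017/5 ≈ -49403.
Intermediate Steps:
c(r) = 28/r (c(r) = (56 + 0)/((2*r)) = 56*(1/(2*r)) = 28/r)
-49409 + c(J(-2)) = -49409 + 28/5 = -247017/5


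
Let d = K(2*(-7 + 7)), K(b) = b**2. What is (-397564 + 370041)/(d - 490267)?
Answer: 27523/490267 ≈ 0.056139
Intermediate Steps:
d = 0 (d = (2*(-7 + 7))**2 = (2*0)**2 = 0**2 = 0)
(-397564 + 370041)/(d - 490267) = (-397564 + 370041)/(0 - 490267) = -27523/(-490267) = -27523*(-1/490267) = 27523/490267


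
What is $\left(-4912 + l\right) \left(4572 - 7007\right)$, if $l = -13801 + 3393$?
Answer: $37304200$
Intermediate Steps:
$l = -10408$
$\left(-4912 + l\right) \left(4572 - 7007\right) = \left(-4912 - 10408\right) \left(4572 - 7007\right) = \left(-15320\right) \left(-2435\right) = 37304200$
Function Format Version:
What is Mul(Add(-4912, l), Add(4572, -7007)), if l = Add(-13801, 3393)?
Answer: 37304200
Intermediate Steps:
l = -10408
Mul(Add(-4912, l), Add(4572, -7007)) = Mul(Add(-4912, -10408), Add(4572, -7007)) = Mul(-15320, -2435) = 37304200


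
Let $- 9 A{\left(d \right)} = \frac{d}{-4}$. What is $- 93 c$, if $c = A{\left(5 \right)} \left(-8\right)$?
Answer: $\frac{310}{3} \approx 103.33$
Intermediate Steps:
$A{\left(d \right)} = \frac{d}{36}$ ($A{\left(d \right)} = - \frac{d \frac{1}{-4}}{9} = - \frac{d \left(- \frac{1}{4}\right)}{9} = - \frac{\left(- \frac{1}{4}\right) d}{9} = \frac{d}{36}$)
$c = - \frac{10}{9}$ ($c = \frac{1}{36} \cdot 5 \left(-8\right) = \frac{5}{36} \left(-8\right) = - \frac{10}{9} \approx -1.1111$)
$- 93 c = \left(-93\right) \left(- \frac{10}{9}\right) = \frac{310}{3}$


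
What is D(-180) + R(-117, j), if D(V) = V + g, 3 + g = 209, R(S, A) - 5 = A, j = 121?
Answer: 152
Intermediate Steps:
R(S, A) = 5 + A
g = 206 (g = -3 + 209 = 206)
D(V) = 206 + V (D(V) = V + 206 = 206 + V)
D(-180) + R(-117, j) = (206 - 180) + (5 + 121) = 26 + 126 = 152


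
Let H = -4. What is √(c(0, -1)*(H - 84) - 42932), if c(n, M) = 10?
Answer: 6*I*√1217 ≈ 209.31*I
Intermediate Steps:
√(c(0, -1)*(H - 84) - 42932) = √(10*(-4 - 84) - 42932) = √(10*(-88) - 42932) = √(-880 - 42932) = √(-43812) = 6*I*√1217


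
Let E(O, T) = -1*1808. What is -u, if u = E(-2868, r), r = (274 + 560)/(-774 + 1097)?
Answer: 1808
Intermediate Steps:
r = 834/323 ≈ 2.5820
E(O, T) = -1808
u = -1808
-u = -1*(-1808) = 1808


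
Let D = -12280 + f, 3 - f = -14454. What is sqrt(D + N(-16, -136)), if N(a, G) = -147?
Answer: sqrt(2030) ≈ 45.056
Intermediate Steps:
f = 14457 (f = 3 - 1*(-14454) = 3 + 14454 = 14457)
D = 2177 (D = -12280 + 14457 = 2177)
sqrt(D + N(-16, -136)) = sqrt(2177 - 147) = sqrt(2030)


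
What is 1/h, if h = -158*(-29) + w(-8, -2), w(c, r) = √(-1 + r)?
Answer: 4582/20994727 - I*√3/20994727 ≈ 0.00021825 - 8.2499e-8*I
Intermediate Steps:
h = 4582 + I*√3 (h = -158*(-29) + √(-1 - 2) = 4582 + √(-3) = 4582 + I*√3 ≈ 4582.0 + 1.732*I)
1/h = 1/(4582 + I*√3)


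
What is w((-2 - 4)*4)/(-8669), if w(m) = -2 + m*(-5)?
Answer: -118/8669 ≈ -0.013612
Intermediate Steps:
w(m) = -2 - 5*m
w((-2 - 4)*4)/(-8669) = (-2 - 5*(-2 - 4)*4)/(-8669) = (-2 - (-30)*4)*(-1/8669) = (-2 - 5*(-24))*(-1/8669) = (-2 + 120)*(-1/8669) = 118*(-1/8669) = -118/8669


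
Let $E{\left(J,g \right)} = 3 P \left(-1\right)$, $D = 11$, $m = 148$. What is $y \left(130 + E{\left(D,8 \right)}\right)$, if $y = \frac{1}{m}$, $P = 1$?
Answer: $\frac{127}{148} \approx 0.85811$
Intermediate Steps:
$E{\left(J,g \right)} = -3$ ($E{\left(J,g \right)} = 3 \cdot 1 \left(-1\right) = 3 \left(-1\right) = -3$)
$y = \frac{1}{148} \approx 0.0067568$
$y \left(130 + E{\left(D,8 \right)}\right) = \frac{130 - 3}{148} = \frac{1}{148} \cdot 127 = \frac{127}{148}$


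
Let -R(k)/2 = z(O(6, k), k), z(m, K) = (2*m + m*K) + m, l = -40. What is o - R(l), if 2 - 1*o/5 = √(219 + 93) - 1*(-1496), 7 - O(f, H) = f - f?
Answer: -7988 - 10*√78 ≈ -8076.3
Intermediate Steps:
O(f, H) = 7 (O(f, H) = 7 - (f - f) = 7 - 1*0 = 7 + 0 = 7)
z(m, K) = 3*m + K*m (z(m, K) = (2*m + K*m) + m = 3*m + K*m)
R(k) = -42 - 14*k (R(k) = -14*(3 + k) = -2*(21 + 7*k) = -42 - 14*k)
o = -7470 - 10*√78 (o = 10 - 5*(√(219 + 93) - 1*(-1496)) = 10 - 5*(√312 + 1496) = 10 - 5*(2*√78 + 1496) = 10 - 5*(1496 + 2*√78) = 10 + (-7480 - 10*√78) = -7470 - 10*√78 ≈ -7558.3)
o - R(l) = (-7470 - 10*√78) - (-42 - 14*(-40)) = (-7470 - 10*√78) - (-42 + 560) = (-7470 - 10*√78) - 1*518 = (-7470 - 10*√78) - 518 = -7988 - 10*√78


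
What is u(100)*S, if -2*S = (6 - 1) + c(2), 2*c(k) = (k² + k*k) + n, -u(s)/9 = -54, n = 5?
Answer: -5589/2 ≈ -2794.5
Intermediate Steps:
u(s) = 486 (u(s) = -9*(-54) = 486)
c(k) = 5/2 + k² (c(k) = ((k² + k*k) + 5)/2 = ((k² + k²) + 5)/2 = (2*k² + 5)/2 = (5 + 2*k²)/2 = 5/2 + k²)
S = -23/4 (S = -((6 - 1) + (5/2 + 2²))/2 = -(5 + (5/2 + 4))/2 = -(5 + 13/2)/2 = -½*23/2 = -23/4 ≈ -5.7500)
u(100)*S = 486*(-23/4) = -5589/2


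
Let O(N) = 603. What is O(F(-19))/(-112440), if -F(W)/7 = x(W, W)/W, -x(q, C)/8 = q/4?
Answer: -201/37480 ≈ -0.0053629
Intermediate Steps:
x(q, C) = -2*q (x(q, C) = -8*q/4 = -2*q)
F(W) = 14 (F(W) = -7*(-2*W)/W = -7*(-2) = 14)
O(F(-19))/(-112440) = 603/(-112440) = 603*(-1/112440) = -201/37480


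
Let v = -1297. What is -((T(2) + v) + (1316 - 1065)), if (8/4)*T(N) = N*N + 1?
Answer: 2087/2 ≈ 1043.5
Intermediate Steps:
T(N) = 1/2 + N**2/2 (T(N) = (N*N + 1)/2 = (N**2 + 1)/2 = (1 + N**2)/2 = 1/2 + N**2/2)
-((T(2) + v) + (1316 - 1065)) = -(((1/2 + (1/2)*2**2) - 1297) + (1316 - 1065)) = -(((1/2 + (1/2)*4) - 1297) + 251) = -(((1/2 + 2) - 1297) + 251) = -((5/2 - 1297) + 251) = -(-2589/2 + 251) = -1*(-2087/2) = 2087/2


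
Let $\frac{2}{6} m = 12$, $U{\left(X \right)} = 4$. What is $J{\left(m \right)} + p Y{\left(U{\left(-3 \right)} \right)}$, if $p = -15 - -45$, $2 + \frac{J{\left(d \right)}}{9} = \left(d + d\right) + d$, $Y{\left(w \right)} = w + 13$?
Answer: $1464$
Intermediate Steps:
$m = 36$ ($m = 3 \cdot 12 = 36$)
$Y{\left(w \right)} = 13 + w$
$J{\left(d \right)} = -18 + 27 d$ ($J{\left(d \right)} = -18 + 9 \left(\left(d + d\right) + d\right) = -18 + 9 \left(2 d + d\right) = -18 + 9 \cdot 3 d = -18 + 27 d$)
$p = 30$ ($p = -15 + 45 = 30$)
$J{\left(m \right)} + p Y{\left(U{\left(-3 \right)} \right)} = \left(-18 + 27 \cdot 36\right) + 30 \left(13 + 4\right) = \left(-18 + 972\right) + 30 \cdot 17 = 954 + 510 = 1464$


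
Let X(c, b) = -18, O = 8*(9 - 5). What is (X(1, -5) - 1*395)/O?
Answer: -413/32 ≈ -12.906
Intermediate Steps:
O = 32 (O = 8*4 = 32)
(X(1, -5) - 1*395)/O = (-18 - 1*395)/32 = (-18 - 395)*(1/32) = -413*1/32 = -413/32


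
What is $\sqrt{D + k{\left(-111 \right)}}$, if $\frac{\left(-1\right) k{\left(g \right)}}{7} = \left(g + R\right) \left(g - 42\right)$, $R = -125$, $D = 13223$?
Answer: $i \sqrt{239533} \approx 489.42 i$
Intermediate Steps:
$k{\left(g \right)} = - 7 \left(-125 + g\right) \left(-42 + g\right)$ ($k{\left(g \right)} = - 7 \left(g - 125\right) \left(g - 42\right) = - 7 \left(-125 + g\right) \left(-42 + g\right)$)
$\sqrt{D + k{\left(-111 \right)}} = \sqrt{13223 - \left(166509 + 86247\right)} = \sqrt{13223 - 252756} = \sqrt{-239533} = i \sqrt{239533}$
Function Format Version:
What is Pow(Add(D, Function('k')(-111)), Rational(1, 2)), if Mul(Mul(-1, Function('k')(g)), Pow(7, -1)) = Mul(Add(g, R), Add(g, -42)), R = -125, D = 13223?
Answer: Mul(I, Pow(239533, Rational(1, 2))) ≈ Mul(489.42, I)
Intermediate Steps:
Function('k')(g) = Mul(-7, Add(-125, g), Add(-42, g)) (Function('k')(g) = Mul(-7, Mul(Add(g, -125), Add(g, -42))) = Mul(-7, Mul(Add(-125, g), Add(-42, g))) = Mul(-7, Add(-125, g), Add(-42, g)))
Pow(Add(D, Function('k')(-111)), Rational(1, 2)) = Pow(Add(13223, Add(-36750, Mul(-7, Pow(-111, 2)), Mul(1169, -111))), Rational(1, 2)) = Pow(Add(13223, Add(-36750, Mul(-7, 12321), -129759)), Rational(1, 2)) = Pow(Add(13223, Add(-36750, -86247, -129759)), Rational(1, 2)) = Pow(Add(13223, -252756), Rational(1, 2)) = Pow(-239533, Rational(1, 2)) = Mul(I, Pow(239533, Rational(1, 2)))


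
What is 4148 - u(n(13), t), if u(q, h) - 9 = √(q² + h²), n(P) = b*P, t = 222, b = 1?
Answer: 4139 - √49453 ≈ 3916.6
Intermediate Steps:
n(P) = P (n(P) = 1*P = P)
u(q, h) = 9 + √(h² + q²) (u(q, h) = 9 + √(q² + h²) = 9 + √(h² + q²))
4148 - u(n(13), t) = 4148 - (9 + √(222² + 13²)) = 4148 - (9 + √(49284 + 169)) = 4148 - (9 + √49453) = 4148 + (-9 - √49453) = 4139 - √49453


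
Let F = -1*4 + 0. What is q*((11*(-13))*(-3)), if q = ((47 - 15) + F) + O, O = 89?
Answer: 50193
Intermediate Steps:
F = -4 (F = -4 + 0 = -4)
q = 117 (q = ((47 - 15) - 4) + 89 = (32 - 4) + 89 = 28 + 89 = 117)
q*((11*(-13))*(-3)) = 117*((11*(-13))*(-3)) = 117*(-143*(-3)) = 117*429 = 50193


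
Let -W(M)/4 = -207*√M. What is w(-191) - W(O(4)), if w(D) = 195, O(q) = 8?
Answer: 195 - 1656*√2 ≈ -2146.9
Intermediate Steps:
W(M) = 828*√M (W(M) = -(-828)*√M = 828*√M)
w(-191) - W(O(4)) = 195 - 828*√8 = 195 - 828*2*√2 = 195 - 1656*√2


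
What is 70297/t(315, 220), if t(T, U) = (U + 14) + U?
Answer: 70297/454 ≈ 154.84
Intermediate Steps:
t(T, U) = 14 + 2*U (t(T, U) = (14 + U) + U = 14 + 2*U)
70297/t(315, 220) = 70297/(14 + 2*220) = 70297/(14 + 440) = 70297/454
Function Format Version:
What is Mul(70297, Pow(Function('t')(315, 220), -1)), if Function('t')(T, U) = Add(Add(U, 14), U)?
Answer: Rational(70297, 454) ≈ 154.84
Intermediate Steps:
Function('t')(T, U) = Add(14, Mul(2, U)) (Function('t')(T, U) = Add(Add(14, U), U) = Add(14, Mul(2, U)))
Mul(70297, Pow(Function('t')(315, 220), -1)) = Mul(70297, Pow(Add(14, Mul(2, 220)), -1)) = Mul(70297, Pow(Add(14, 440), -1)) = Mul(70297, Pow(454, -1)) = Mul(70297, Rational(1, 454)) = Rational(70297, 454)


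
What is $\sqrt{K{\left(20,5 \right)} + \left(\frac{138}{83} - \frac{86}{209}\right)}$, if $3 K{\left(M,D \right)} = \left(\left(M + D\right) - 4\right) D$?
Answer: $\frac{793 \sqrt{17347}}{17347} \approx 6.0209$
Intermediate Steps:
$K{\left(M,D \right)} = \frac{D \left(-4 + D + M\right)}{3}$ ($K{\left(M,D \right)} = \frac{\left(\left(M + D\right) - 4\right) D}{3} = \frac{\left(\left(D + M\right) - 4\right) D}{3} = \frac{\left(-4 + D + M\right) D}{3} = \frac{D \left(-4 + D + M\right)}{3}$)
$\sqrt{K{\left(20,5 \right)} + \left(\frac{138}{83} - \frac{86}{209}\right)} = \sqrt{\frac{1}{3} \cdot 5 \left(-4 + 5 + 20\right) + \left(\frac{138}{83} - \frac{86}{209}\right)} = \sqrt{\frac{1}{3} \cdot 5 \cdot 21 + \left(138 \cdot \frac{1}{83} - \frac{86}{209}\right)} = \sqrt{35 + \left(\frac{138}{83} - \frac{86}{209}\right)} = \sqrt{35 + \frac{21704}{17347}} = \sqrt{\frac{628849}{17347}} = \frac{793 \sqrt{17347}}{17347}$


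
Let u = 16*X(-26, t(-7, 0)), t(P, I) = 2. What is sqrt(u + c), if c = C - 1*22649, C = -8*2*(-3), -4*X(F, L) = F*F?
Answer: I*sqrt(25305) ≈ 159.08*I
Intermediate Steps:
X(F, L) = -F**2/4 (X(F, L) = -F*F/4 = -F**2/4)
C = 48 (C = -16*(-3) = 48)
u = -2704 (u = 16*(-1/4*(-26)**2) = 16*(-1/4*676) = 16*(-169) = -2704)
c = -22601 (c = 48 - 1*22649 = 48 - 22649 = -22601)
sqrt(u + c) = sqrt(-2704 - 22601) = sqrt(-25305) = I*sqrt(25305)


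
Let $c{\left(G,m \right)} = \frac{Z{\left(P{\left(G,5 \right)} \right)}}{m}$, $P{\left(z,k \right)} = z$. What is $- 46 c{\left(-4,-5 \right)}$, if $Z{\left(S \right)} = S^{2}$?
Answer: $\frac{736}{5} \approx 147.2$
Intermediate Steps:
$c{\left(G,m \right)} = \frac{G^{2}}{m}$
$- 46 c{\left(-4,-5 \right)} = - 46 \frac{\left(-4\right)^{2}}{-5} = - 46 \cdot 16 \left(- \frac{1}{5}\right) = \left(-46\right) \left(- \frac{16}{5}\right) = \frac{736}{5}$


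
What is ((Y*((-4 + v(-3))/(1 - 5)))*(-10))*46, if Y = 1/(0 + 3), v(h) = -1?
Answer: -575/3 ≈ -191.67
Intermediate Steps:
Y = ⅓ (Y = 1/3 = ⅓ ≈ 0.33333)
((Y*((-4 + v(-3))/(1 - 5)))*(-10))*46 = ((((-4 - 1)/(1 - 5))/3)*(-10))*46 = (((-5/(-4))/3)*(-10))*46 = (((-5*(-¼))/3)*(-10))*46 = (((⅓)*(5/4))*(-10))*46 = ((5/12)*(-10))*46 = -25/6*46 = -575/3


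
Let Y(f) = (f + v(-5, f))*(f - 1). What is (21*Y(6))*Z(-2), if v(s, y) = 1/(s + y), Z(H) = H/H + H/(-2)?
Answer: 1470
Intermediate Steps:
Z(H) = 1 - H/2 (Z(H) = 1 + H*(-½) = 1 - H/2)
Y(f) = (-1 + f)*(f + 1/(-5 + f)) (Y(f) = (f + 1/(-5 + f))*(f - 1) = (f + 1/(-5 + f))*(-1 + f) = (-1 + f)*(f + 1/(-5 + f)))
(21*Y(6))*Z(-2) = (21*((-1 + 6 + 6*(-1 + 6)*(-5 + 6))/(-5 + 6)))*(1 - ½*(-2)) = (21*((-1 + 6 + 6*5*1)/1))*(1 + 1) = (21*(1*(-1 + 6 + 30)))*2 = (21*(1*35))*2 = (21*35)*2 = 735*2 = 1470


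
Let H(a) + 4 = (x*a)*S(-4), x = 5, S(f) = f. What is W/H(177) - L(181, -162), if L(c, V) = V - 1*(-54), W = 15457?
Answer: 367295/3544 ≈ 103.64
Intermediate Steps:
L(c, V) = 54 + V (L(c, V) = V + 54 = 54 + V)
H(a) = -4 - 20*a (H(a) = -4 + (5*a)*(-4) = -4 - 20*a)
W/H(177) - L(181, -162) = 15457/(-4 - 20*177) - (54 - 162) = 15457/(-4 - 3540) - 1*(-108) = 15457/(-3544) + 108 = 15457*(-1/3544) + 108 = -15457/3544 + 108 = 367295/3544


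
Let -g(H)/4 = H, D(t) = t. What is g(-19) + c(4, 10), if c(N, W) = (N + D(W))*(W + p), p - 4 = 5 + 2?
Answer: 370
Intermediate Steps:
p = 11 (p = 4 + (5 + 2) = 4 + 7 = 11)
g(H) = -4*H
c(N, W) = (11 + W)*(N + W) (c(N, W) = (N + W)*(W + 11) = (N + W)*(11 + W) = (11 + W)*(N + W))
g(-19) + c(4, 10) = -4*(-19) + (10² + 11*4 + 11*10 + 4*10) = 76 + (100 + 44 + 110 + 40) = 76 + 294 = 370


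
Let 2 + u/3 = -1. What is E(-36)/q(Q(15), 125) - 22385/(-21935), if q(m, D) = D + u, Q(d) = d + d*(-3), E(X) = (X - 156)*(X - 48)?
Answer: 17818217/127223 ≈ 140.05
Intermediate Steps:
u = -9 (u = -6 + 3*(-1) = -6 - 3 = -9)
E(X) = (-156 + X)*(-48 + X)
Q(d) = -2*d (Q(d) = d - 3*d = -2*d)
q(m, D) = -9 + D (q(m, D) = D - 9 = -9 + D)
E(-36)/q(Q(15), 125) - 22385/(-21935) = (7488 + (-36)**2 - 204*(-36))/(-9 + 125) - 22385/(-21935) = (7488 + 1296 + 7344)/116 - 22385*(-1/21935) = 16128*(1/116) + 4477/4387 = 4032/29 + 4477/4387 = 17818217/127223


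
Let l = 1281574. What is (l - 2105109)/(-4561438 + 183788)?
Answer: 164707/875530 ≈ 0.18812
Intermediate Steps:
(l - 2105109)/(-4561438 + 183788) = (1281574 - 2105109)/(-4561438 + 183788) = -823535/(-4377650) = -823535*(-1/4377650) = 164707/875530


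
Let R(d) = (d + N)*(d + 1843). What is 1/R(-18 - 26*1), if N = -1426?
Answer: -1/2644530 ≈ -3.7814e-7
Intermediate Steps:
R(d) = (-1426 + d)*(1843 + d) (R(d) = (d - 1426)*(d + 1843) = (-1426 + d)*(1843 + d))
1/R(-18 - 26*1) = 1/(-2628118 + (-18 - 26*1)² + 417*(-18 - 26*1)) = 1/(-2628118 + (-18 - 26)² + 417*(-18 - 26)) = 1/(-2628118 + (-44)² + 417*(-44)) = 1/(-2628118 + 1936 - 18348) = 1/(-2644530) = -1/2644530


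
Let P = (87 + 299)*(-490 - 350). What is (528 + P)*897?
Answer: -290369664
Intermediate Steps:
P = -324240 (P = 386*(-840) = -324240)
(528 + P)*897 = (528 - 324240)*897 = -323712*897 = -290369664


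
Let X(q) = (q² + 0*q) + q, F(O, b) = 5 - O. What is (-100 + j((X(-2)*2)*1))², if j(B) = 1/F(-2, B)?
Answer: 488601/49 ≈ 9971.5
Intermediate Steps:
X(q) = q + q² (X(q) = (q² + 0) + q = q² + q = q + q²)
j(B) = ⅐ (j(B) = 1/(5 - 1*(-2)) = 1/(5 + 2) = 1/7 = ⅐)
(-100 + j((X(-2)*2)*1))² = (-100 + ⅐)² = (-699/7)² = 488601/49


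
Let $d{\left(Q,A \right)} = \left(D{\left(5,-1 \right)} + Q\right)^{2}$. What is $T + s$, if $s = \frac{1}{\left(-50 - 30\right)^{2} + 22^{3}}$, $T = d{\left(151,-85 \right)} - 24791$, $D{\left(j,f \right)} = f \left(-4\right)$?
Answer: $- \frac{13058767}{17048} \approx -766.0$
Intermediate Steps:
$D{\left(j,f \right)} = - 4 f$
$d{\left(Q,A \right)} = \left(4 + Q\right)^{2}$ ($d{\left(Q,A \right)} = \left(\left(-4\right) \left(-1\right) + Q\right)^{2} = \left(4 + Q\right)^{2}$)
$T = -766$ ($T = \left(4 + 151\right)^{2} - 24791 = 155^{2} - 24791 = 24025 - 24791 = -766$)
$s = \frac{1}{17048}$ ($s = \frac{1}{\left(-80\right)^{2} + 10648} = \frac{1}{6400 + 10648} = \frac{1}{17048} \approx 5.8658 \cdot 10^{-5}$)
$T + s = -766 + \frac{1}{17048} = - \frac{13058767}{17048}$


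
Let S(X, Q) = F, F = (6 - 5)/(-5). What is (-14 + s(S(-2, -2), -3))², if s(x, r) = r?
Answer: 289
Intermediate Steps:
F = -⅕ (F = 1*(-⅕) = -⅕ ≈ -0.20000)
S(X, Q) = -⅕
(-14 + s(S(-2, -2), -3))² = (-14 - 3)² = (-17)² = 289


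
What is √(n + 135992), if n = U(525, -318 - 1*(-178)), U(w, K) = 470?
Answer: 31*√142 ≈ 369.41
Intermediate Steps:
n = 470
√(n + 135992) = √(470 + 135992) = √136462 = 31*√142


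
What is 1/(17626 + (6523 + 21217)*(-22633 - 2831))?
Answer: -1/706353734 ≈ -1.4157e-9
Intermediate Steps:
1/(17626 + (6523 + 21217)*(-22633 - 2831)) = 1/(17626 + 27740*(-25464)) = 1/(17626 - 706371360) = 1/(-706353734) = -1/706353734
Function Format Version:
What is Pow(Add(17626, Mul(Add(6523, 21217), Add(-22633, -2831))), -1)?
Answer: Rational(-1, 706353734) ≈ -1.4157e-9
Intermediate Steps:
Pow(Add(17626, Mul(Add(6523, 21217), Add(-22633, -2831))), -1) = Pow(Add(17626, Mul(27740, -25464)), -1) = Pow(Add(17626, -706371360), -1) = Pow(-706353734, -1) = Rational(-1, 706353734)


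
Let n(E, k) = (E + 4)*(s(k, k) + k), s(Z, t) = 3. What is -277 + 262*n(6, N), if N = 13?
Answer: 41643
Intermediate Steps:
n(E, k) = (3 + k)*(4 + E) (n(E, k) = (E + 4)*(3 + k) = (4 + E)*(3 + k) = (3 + k)*(4 + E))
-277 + 262*n(6, N) = -277 + 262*(12 + 3*6 + 4*13 + 6*13) = -277 + 262*(12 + 18 + 52 + 78) = -277 + 262*160 = -277 + 41920 = 41643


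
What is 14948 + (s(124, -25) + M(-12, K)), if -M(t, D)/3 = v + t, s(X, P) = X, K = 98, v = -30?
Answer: 15198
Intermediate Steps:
M(t, D) = 90 - 3*t (M(t, D) = -3*(-30 + t) = 90 - 3*t)
14948 + (s(124, -25) + M(-12, K)) = 14948 + (124 + (90 - 3*(-12))) = 14948 + (124 + (90 + 36)) = 14948 + (124 + 126) = 14948 + 250 = 15198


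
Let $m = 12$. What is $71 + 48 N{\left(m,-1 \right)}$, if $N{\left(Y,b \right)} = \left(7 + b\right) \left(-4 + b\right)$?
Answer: $-1369$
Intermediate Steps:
$N{\left(Y,b \right)} = \left(-4 + b\right) \left(7 + b\right)$
$71 + 48 N{\left(m,-1 \right)} = 71 + 48 \left(-28 + \left(-1\right)^{2} + 3 \left(-1\right)\right) = 71 + 48 \left(-28 + 1 - 3\right) = 71 + 48 \left(-30\right) = 71 - 1440 = -1369$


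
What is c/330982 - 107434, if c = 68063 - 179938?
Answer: -35558832063/330982 ≈ -1.0743e+5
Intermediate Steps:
c = -111875
c/330982 - 107434 = -111875/330982 - 107434 = -35558832063/330982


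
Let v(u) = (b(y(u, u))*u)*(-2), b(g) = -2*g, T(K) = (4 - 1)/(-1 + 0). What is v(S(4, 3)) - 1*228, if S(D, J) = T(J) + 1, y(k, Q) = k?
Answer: -212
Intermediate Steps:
T(K) = -3 (T(K) = 3/(-1) = 3*(-1) = -3)
S(D, J) = -2 (S(D, J) = -3 + 1 = -2)
v(u) = 4*u**2 (v(u) = ((-2*u)*u)*(-2) = -2*u**2*(-2) = 4*u**2)
v(S(4, 3)) - 1*228 = 4*(-2)**2 - 1*228 = 4*4 - 228 = 16 - 228 = -212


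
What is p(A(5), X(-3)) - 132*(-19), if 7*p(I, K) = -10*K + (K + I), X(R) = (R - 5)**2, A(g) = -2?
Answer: 16978/7 ≈ 2425.4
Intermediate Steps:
X(R) = (-5 + R)**2
p(I, K) = -9*K/7 + I/7 (p(I, K) = (-10*K + (K + I))/7 = (-10*K + (I + K))/7 = (I - 9*K)/7 = -9*K/7 + I/7)
p(A(5), X(-3)) - 132*(-19) = (-9*(-5 - 3)**2/7 + (1/7)*(-2)) - 132*(-19) = (-9/7*(-8)**2 - 2/7) + 2508 = (-9/7*64 - 2/7) + 2508 = (-576/7 - 2/7) + 2508 = -578/7 + 2508 = 16978/7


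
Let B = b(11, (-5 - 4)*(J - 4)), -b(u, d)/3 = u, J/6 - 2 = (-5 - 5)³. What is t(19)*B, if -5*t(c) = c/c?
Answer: 33/5 ≈ 6.6000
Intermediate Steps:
J = -5988 (J = 12 + 6*(-5 - 5)³ = 12 + 6*(-10)³ = 12 + 6*(-1000) = 12 - 6000 = -5988)
t(c) = -⅕ (t(c) = -c/(5*c) = -⅕*1 = -⅕)
b(u, d) = -3*u
B = -33 (B = -3*11 = -33)
t(19)*B = -⅕*(-33) = 33/5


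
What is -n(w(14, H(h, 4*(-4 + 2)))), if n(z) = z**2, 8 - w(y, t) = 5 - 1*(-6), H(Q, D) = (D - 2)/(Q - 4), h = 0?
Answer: -9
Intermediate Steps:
H(Q, D) = (-2 + D)/(-4 + Q)
w(y, t) = -3 (w(y, t) = 8 - (5 - 1*(-6)) = 8 - (5 + 6) = 8 - 1*11 = 8 - 11 = -3)
-n(w(14, H(h, 4*(-4 + 2)))) = -1*(-3)**2 = -1*9 = -9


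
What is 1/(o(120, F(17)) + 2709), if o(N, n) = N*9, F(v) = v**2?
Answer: 1/3789 ≈ 0.00026392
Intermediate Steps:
o(N, n) = 9*N
1/(o(120, F(17)) + 2709) = 1/(9*120 + 2709) = 1/(1080 + 2709) = 1/3789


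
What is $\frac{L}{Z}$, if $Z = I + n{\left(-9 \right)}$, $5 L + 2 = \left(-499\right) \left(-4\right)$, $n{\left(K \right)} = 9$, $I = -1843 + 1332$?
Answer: $- \frac{997}{1255} \approx -0.79442$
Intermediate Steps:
$I = -511$
$L = \frac{1994}{5}$ ($L = - \frac{2}{5} + \frac{\left(-499\right) \left(-4\right)}{5} = - \frac{2}{5} + \frac{1}{5} \cdot 1996 = - \frac{2}{5} + \frac{1996}{5} = \frac{1994}{5} \approx 398.8$)
$Z = -502$ ($Z = -511 + 9 = -502$)
$\frac{L}{Z} = \frac{1994}{5 \left(-502\right)} = \frac{1994}{5} \left(- \frac{1}{502}\right) = - \frac{997}{1255}$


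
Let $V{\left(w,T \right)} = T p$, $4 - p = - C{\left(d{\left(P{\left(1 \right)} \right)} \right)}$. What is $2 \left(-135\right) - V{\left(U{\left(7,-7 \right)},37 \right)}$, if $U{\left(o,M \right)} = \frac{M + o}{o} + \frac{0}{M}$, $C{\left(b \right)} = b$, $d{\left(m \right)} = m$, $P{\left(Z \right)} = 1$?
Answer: $-455$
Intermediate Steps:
$p = 5$ ($p = 4 - \left(-1\right) 1 = 4 - -1 = 4 + 1 = 5$)
$U{\left(o,M \right)} = \frac{M + o}{o}$ ($U{\left(o,M \right)} = \frac{M + o}{o} + 0 = \frac{M + o}{o}$)
$V{\left(w,T \right)} = 5 T$ ($V{\left(w,T \right)} = T 5 = 5 T$)
$2 \left(-135\right) - V{\left(U{\left(7,-7 \right)},37 \right)} = 2 \left(-135\right) - 5 \cdot 37 = -270 - 185 = -455$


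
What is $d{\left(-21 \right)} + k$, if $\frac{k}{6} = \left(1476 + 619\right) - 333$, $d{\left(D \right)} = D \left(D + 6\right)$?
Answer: $10887$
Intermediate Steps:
$d{\left(D \right)} = D \left(6 + D\right)$
$k = 10572$ ($k = 6 \left(\left(1476 + 619\right) - 333\right) = 6 \left(2095 - 333\right) = 6 \cdot 1762 = 10572$)
$d{\left(-21 \right)} + k = - 21 \left(6 - 21\right) + 10572 = \left(-21\right) \left(-15\right) + 10572 = 315 + 10572 = 10887$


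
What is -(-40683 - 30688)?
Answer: 71371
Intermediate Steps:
-(-40683 - 30688) = -1*(-71371) = 71371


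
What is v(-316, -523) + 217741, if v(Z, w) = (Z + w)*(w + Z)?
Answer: 921662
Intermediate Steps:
v(Z, w) = (Z + w)² (v(Z, w) = (Z + w)*(Z + w) = (Z + w)²)
v(-316, -523) + 217741 = (-316 - 523)² + 217741 = (-839)² + 217741 = 703921 + 217741 = 921662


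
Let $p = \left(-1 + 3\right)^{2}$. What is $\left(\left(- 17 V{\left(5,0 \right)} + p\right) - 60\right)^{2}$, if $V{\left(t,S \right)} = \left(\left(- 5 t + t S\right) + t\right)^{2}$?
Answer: $47004736$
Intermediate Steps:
$p = 4$ ($p = 2^{2} = 4$)
$V{\left(t,S \right)} = \left(- 4 t + S t\right)^{2}$ ($V{\left(t,S \right)} = \left(\left(- 5 t + S t\right) + t\right)^{2} = \left(- 4 t + S t\right)^{2}$)
$\left(\left(- 17 V{\left(5,0 \right)} + p\right) - 60\right)^{2} = \left(\left(- 17 \cdot 5^{2} \left(-4 + 0\right)^{2} + 4\right) - 60\right)^{2} = \left(\left(- 17 \cdot 25 \left(-4\right)^{2} + 4\right) - 60\right)^{2} = \left(\left(- 17 \cdot 25 \cdot 16 + 4\right) - 60\right)^{2} = \left(\left(\left(-17\right) 400 + 4\right) - 60\right)^{2} = \left(\left(-6800 + 4\right) - 60\right)^{2} = \left(-6796 - 60\right)^{2} = \left(-6856\right)^{2} = 47004736$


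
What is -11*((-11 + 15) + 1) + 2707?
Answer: 2652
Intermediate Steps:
-11*((-11 + 15) + 1) + 2707 = -11*(4 + 1) + 2707 = -11*5 + 2707 = -55 + 2707 = 2652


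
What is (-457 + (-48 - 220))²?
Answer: 525625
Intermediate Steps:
(-457 + (-48 - 220))² = (-457 - 268)² = (-725)² = 525625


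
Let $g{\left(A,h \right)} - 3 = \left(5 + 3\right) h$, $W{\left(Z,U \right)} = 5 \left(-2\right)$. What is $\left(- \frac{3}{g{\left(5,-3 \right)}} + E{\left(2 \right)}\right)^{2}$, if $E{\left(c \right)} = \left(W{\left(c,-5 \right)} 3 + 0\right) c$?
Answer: $\frac{175561}{49} \approx 3582.9$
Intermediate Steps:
$W{\left(Z,U \right)} = -10$
$g{\left(A,h \right)} = 3 + 8 h$ ($g{\left(A,h \right)} = 3 + \left(5 + 3\right) h = 3 + 8 h$)
$E{\left(c \right)} = - 30 c$ ($E{\left(c \right)} = \left(\left(-10\right) 3 + 0\right) c = \left(-30 + 0\right) c = - 30 c$)
$\left(- \frac{3}{g{\left(5,-3 \right)}} + E{\left(2 \right)}\right)^{2} = \left(- \frac{3}{3 + 8 \left(-3\right)} - 60\right)^{2} = \left(- \frac{3}{3 - 24} - 60\right)^{2} = \left(- \frac{3}{-21} - 60\right)^{2} = \left(\left(-3\right) \left(- \frac{1}{21}\right) - 60\right)^{2} = \left(\frac{1}{7} - 60\right)^{2} = \left(- \frac{419}{7}\right)^{2} = \frac{175561}{49}$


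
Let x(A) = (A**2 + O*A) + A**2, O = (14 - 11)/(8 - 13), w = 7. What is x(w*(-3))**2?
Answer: 20007729/25 ≈ 8.0031e+5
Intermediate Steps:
O = -3/5 (O = 3/(-5) = 3*(-1/5) = -3/5 ≈ -0.60000)
x(A) = 2*A**2 - 3*A/5 (x(A) = (A**2 - 3*A/5) + A**2 = 2*A**2 - 3*A/5)
x(w*(-3))**2 = ((7*(-3))*(-3 + 10*(7*(-3)))/5)**2 = ((1/5)*(-21)*(-3 + 10*(-21)))**2 = ((1/5)*(-21)*(-3 - 210))**2 = ((1/5)*(-21)*(-213))**2 = (4473/5)**2 = 20007729/25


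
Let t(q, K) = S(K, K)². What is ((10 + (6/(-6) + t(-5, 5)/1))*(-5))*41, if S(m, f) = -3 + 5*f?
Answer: -101065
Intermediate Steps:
t(q, K) = (-3 + 5*K)²
((10 + (6/(-6) + t(-5, 5)/1))*(-5))*41 = ((10 + (6/(-6) + (-3 + 5*5)²/1))*(-5))*41 = ((10 + (6*(-⅙) + (-3 + 25)²*1))*(-5))*41 = ((10 + (-1 + 22²*1))*(-5))*41 = ((10 + (-1 + 484*1))*(-5))*41 = ((10 + (-1 + 484))*(-5))*41 = ((10 + 483)*(-5))*41 = (493*(-5))*41 = -2465*41 = -101065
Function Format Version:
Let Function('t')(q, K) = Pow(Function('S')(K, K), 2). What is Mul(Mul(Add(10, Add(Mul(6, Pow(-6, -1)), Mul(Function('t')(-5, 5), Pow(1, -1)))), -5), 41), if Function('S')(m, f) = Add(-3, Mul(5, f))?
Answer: -101065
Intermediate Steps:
Function('t')(q, K) = Pow(Add(-3, Mul(5, K)), 2)
Mul(Mul(Add(10, Add(Mul(6, Pow(-6, -1)), Mul(Function('t')(-5, 5), Pow(1, -1)))), -5), 41) = Mul(Mul(Add(10, Add(Mul(6, Pow(-6, -1)), Mul(Pow(Add(-3, Mul(5, 5)), 2), Pow(1, -1)))), -5), 41) = Mul(Mul(Add(10, Add(Mul(6, Rational(-1, 6)), Mul(Pow(Add(-3, 25), 2), 1))), -5), 41) = Mul(Mul(Add(10, Add(-1, Mul(Pow(22, 2), 1))), -5), 41) = Mul(Mul(Add(10, Add(-1, Mul(484, 1))), -5), 41) = Mul(Mul(Add(10, Add(-1, 484)), -5), 41) = Mul(Mul(Add(10, 483), -5), 41) = Mul(Mul(493, -5), 41) = Mul(-2465, 41) = -101065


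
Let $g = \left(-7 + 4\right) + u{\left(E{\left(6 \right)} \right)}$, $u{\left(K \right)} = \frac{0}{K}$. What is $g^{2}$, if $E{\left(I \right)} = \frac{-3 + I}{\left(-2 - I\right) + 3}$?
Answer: $9$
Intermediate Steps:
$E{\left(I \right)} = \frac{-3 + I}{1 - I}$
$u{\left(K \right)} = 0$
$g = -3$ ($g = \left(-7 + 4\right) + 0 = -3 + 0 = -3$)
$g^{2} = \left(-3\right)^{2} = 9$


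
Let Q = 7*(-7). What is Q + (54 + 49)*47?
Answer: 4792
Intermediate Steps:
Q = -49
Q + (54 + 49)*47 = -49 + (54 + 49)*47 = -49 + 103*47 = -49 + 4841 = 4792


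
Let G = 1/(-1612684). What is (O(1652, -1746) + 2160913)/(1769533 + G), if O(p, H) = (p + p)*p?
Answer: 4095744843588/951232518857 ≈ 4.3057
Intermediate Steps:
O(p, H) = 2*p² (O(p, H) = (2*p)*p = 2*p²)
G = -1/1612684 ≈ -6.2008e-7
(O(1652, -1746) + 2160913)/(1769533 + G) = (2*1652² + 2160913)/(1769533 - 1/1612684) = (2*2729104 + 2160913)/(2853697556571/1612684) = (5458208 + 2160913)*(1612684/2853697556571) = 7619121*(1612684/2853697556571) = 4095744843588/951232518857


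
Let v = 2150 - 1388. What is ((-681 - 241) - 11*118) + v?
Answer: -1458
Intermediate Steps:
v = 762
((-681 - 241) - 11*118) + v = ((-681 - 241) - 11*118) + 762 = (-922 - 1298) + 762 = -2220 + 762 = -1458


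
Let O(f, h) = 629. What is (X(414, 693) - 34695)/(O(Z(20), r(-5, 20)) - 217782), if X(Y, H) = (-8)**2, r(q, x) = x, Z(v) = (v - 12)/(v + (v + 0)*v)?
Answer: 34631/217153 ≈ 0.15948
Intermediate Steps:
Z(v) = (-12 + v)/(v + v**2) (Z(v) = (-12 + v)/(v + v*v) = (-12 + v)/(v + v**2))
X(Y, H) = 64
(X(414, 693) - 34695)/(O(Z(20), r(-5, 20)) - 217782) = (64 - 34695)/(629 - 217782) = -34631/(-217153) = -34631*(-1/217153) = 34631/217153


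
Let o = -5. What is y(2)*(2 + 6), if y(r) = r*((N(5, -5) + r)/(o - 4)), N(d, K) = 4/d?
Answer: -224/45 ≈ -4.9778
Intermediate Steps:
y(r) = r*(-4/45 - r/9) (y(r) = r*((4/5 + r)/(-5 - 4)) = r*((4*(⅕) + r)/(-9)) = r*((⅘ + r)*(-⅑)) = r*(-4/45 - r/9))
y(2)*(2 + 6) = (-1/45*2*(4 + 5*2))*(2 + 6) = -1/45*2*(4 + 10)*8 = -1/45*2*14*8 = -28/45*8 = -224/45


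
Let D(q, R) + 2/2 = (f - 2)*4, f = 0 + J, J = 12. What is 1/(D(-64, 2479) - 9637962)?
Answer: -1/9637923 ≈ -1.0376e-7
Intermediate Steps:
f = 12 (f = 0 + 12 = 12)
D(q, R) = 39 (D(q, R) = -1 + (12 - 2)*4 = -1 + 10*4 = -1 + 40 = 39)
1/(D(-64, 2479) - 9637962) = 1/(39 - 9637962) = 1/(-9637923) = -1/9637923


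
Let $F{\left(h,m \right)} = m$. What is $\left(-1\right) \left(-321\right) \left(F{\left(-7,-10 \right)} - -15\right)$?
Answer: $1605$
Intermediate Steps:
$\left(-1\right) \left(-321\right) \left(F{\left(-7,-10 \right)} - -15\right) = \left(-1\right) \left(-321\right) \left(-10 - -15\right) = 321 \left(-10 + 15\right) = 321 \cdot 5 = 1605$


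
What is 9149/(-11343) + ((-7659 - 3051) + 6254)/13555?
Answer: -174559103/153754365 ≈ -1.1353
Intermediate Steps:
9149/(-11343) + ((-7659 - 3051) + 6254)/13555 = 9149*(-1/11343) + (-10710 + 6254)*(1/13555) = -9149/11343 - 4456*1/13555 = -9149/11343 - 4456/13555 = -174559103/153754365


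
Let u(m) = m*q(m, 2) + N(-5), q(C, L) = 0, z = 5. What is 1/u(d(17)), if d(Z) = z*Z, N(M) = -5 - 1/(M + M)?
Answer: -10/49 ≈ -0.20408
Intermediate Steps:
N(M) = -5 - 1/(2*M)
d(Z) = 5*Z
u(m) = -49/10 (u(m) = m*0 + (-5 - ½/(-5)) = 0 + (-5 - ½*(-⅕)) = 0 + (-5 + ⅒) = 0 - 49/10 = -49/10)
1/u(d(17)) = 1/(-49/10) = -10/49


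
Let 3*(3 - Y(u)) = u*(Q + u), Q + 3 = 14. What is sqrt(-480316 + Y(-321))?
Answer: I*sqrt(513483) ≈ 716.58*I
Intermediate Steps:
Q = 11 (Q = -3 + 14 = 11)
Y(u) = 3 - u*(11 + u)/3
sqrt(-480316 + Y(-321)) = sqrt(-480316 + (3 - 11/3*(-321) - 1/3*(-321)**2)) = sqrt(-480316 + (3 + 1177 - 1/3*103041)) = sqrt(-480316 + (3 + 1177 - 34347)) = sqrt(-480316 - 33167) = sqrt(-513483) = I*sqrt(513483)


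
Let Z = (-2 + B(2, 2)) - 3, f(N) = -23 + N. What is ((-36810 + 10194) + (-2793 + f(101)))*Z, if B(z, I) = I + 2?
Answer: 29331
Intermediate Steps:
B(z, I) = 2 + I
Z = -1 (Z = (-2 + (2 + 2)) - 3 = (-2 + 4) - 3 = 2 - 3 = -1)
((-36810 + 10194) + (-2793 + f(101)))*Z = ((-36810 + 10194) + (-2793 + (-23 + 101)))*(-1) = (-26616 + (-2793 + 78))*(-1) = (-26616 - 2715)*(-1) = -29331*(-1) = 29331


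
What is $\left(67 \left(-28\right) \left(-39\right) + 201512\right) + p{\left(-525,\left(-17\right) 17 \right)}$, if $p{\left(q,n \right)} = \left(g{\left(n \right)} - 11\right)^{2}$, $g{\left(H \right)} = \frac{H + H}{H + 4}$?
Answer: $\frac{22317096349}{81225} \approx 2.7476 \cdot 10^{5}$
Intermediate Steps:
$g{\left(H \right)} = \frac{2 H}{4 + H}$
$p{\left(q,n \right)} = \left(-11 + \frac{2 n}{4 + n}\right)^{2}$ ($p{\left(q,n \right)} = \left(\frac{2 n}{4 + n} - 11\right)^{2} = \left(-11 + \frac{2 n}{4 + n}\right)^{2}$)
$\left(67 \left(-28\right) \left(-39\right) + 201512\right) + p{\left(-525,\left(-17\right) 17 \right)} = \left(67 \left(-28\right) \left(-39\right) + 201512\right) + \frac{\left(44 + 9 \left(\left(-17\right) 17\right)\right)^{2}}{\left(4 - 289\right)^{2}} = \left(\left(-1876\right) \left(-39\right) + 201512\right) + \frac{\left(44 + 9 \left(-289\right)\right)^{2}}{\left(4 - 289\right)^{2}} = \left(73164 + 201512\right) + \frac{\left(44 - 2601\right)^{2}}{81225} = 274676 + \frac{\left(-2557\right)^{2}}{81225} = 274676 + \frac{1}{81225} \cdot 6538249 = 274676 + \frac{6538249}{81225} = \frac{22317096349}{81225}$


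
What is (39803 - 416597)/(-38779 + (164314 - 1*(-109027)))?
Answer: -188397/117281 ≈ -1.6064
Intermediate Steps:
(39803 - 416597)/(-38779 + (164314 - 1*(-109027))) = -376794/(-38779 + (164314 + 109027)) = -376794/(-38779 + 273341) = -376794/234562 = -376794*1/234562 = -188397/117281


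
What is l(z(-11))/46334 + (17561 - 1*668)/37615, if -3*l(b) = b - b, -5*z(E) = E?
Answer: 16893/37615 ≈ 0.44910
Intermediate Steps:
z(E) = -E/5
l(b) = 0 (l(b) = -(b - b)/3 = -1/3*0 = 0)
l(z(-11))/46334 + (17561 - 1*668)/37615 = 0/46334 + (17561 - 1*668)/37615 = 0*(1/46334) + (17561 - 668)*(1/37615) = 0 + 16893*(1/37615) = 0 + 16893/37615 = 16893/37615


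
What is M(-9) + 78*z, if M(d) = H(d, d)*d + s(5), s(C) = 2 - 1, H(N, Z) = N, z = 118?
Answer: 9286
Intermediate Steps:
s(C) = 1
M(d) = 1 + d² (M(d) = d*d + 1 = d² + 1 = 1 + d²)
M(-9) + 78*z = (1 + (-9)²) + 78*118 = (1 + 81) + 9204 = 82 + 9204 = 9286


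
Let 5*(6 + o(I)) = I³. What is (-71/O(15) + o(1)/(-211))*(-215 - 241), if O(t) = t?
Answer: 2263888/1055 ≈ 2145.9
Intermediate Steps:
o(I) = -6 + I³/5
(-71/O(15) + o(1)/(-211))*(-215 - 241) = (-71/15 + (-6 + (⅕)*1³)/(-211))*(-215 - 241) = (-71*1/15 + (-6 + (⅕)*1)*(-1/211))*(-456) = (-71/15 + (-6 + ⅕)*(-1/211))*(-456) = (-71/15 - 29/5*(-1/211))*(-456) = (-71/15 + 29/1055)*(-456) = -14894/3165*(-456) = 2263888/1055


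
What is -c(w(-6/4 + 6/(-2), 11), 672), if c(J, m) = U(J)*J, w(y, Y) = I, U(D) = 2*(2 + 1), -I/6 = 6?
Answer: 216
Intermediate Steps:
I = -36 (I = -6*6 = -36)
U(D) = 6 (U(D) = 2*3 = 6)
w(y, Y) = -36
c(J, m) = 6*J
-c(w(-6/4 + 6/(-2), 11), 672) = -6*(-36) = -1*(-216) = 216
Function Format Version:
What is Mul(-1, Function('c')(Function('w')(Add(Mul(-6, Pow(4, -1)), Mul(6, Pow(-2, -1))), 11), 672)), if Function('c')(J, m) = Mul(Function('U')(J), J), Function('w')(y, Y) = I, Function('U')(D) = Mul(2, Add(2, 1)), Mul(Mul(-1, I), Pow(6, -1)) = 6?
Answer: 216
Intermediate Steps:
I = -36 (I = Mul(-6, 6) = -36)
Function('U')(D) = 6 (Function('U')(D) = Mul(2, 3) = 6)
Function('w')(y, Y) = -36
Function('c')(J, m) = Mul(6, J)
Mul(-1, Function('c')(Function('w')(Add(Mul(-6, Pow(4, -1)), Mul(6, Pow(-2, -1))), 11), 672)) = Mul(-1, Mul(6, -36)) = Mul(-1, -216) = 216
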